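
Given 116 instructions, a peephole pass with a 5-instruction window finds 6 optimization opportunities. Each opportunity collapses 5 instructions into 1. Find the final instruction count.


Each match removes 4 instructions.
Total removed = 6 * 4 = 24
Remaining = 116 - 24 = 92

92


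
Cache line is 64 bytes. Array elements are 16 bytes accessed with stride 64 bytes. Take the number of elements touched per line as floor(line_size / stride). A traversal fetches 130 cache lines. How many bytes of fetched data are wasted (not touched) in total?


Elements per line = floor(64 / 64) = 1
Bytes used per line = 1 * 16 = 16
Wasted per line = 64 - 16 = 48
Total wasted = 48 * 130 = 6240

6240


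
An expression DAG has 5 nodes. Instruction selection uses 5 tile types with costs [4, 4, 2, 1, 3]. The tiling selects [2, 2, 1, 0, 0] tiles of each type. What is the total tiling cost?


Total cost = sum(count_i * cost_i)
= 2*4 + 2*4 + 1*2 + 0*1 + 0*3
= 18

18


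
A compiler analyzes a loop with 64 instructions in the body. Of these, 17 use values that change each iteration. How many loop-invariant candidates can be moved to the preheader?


Invariant candidates = total - loop-dependent
= 64 - 17 = 47

47


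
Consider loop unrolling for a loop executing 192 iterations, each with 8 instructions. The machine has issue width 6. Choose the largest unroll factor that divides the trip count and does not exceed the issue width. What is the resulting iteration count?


Largest divisor of 192 <= 6 is 6
New iterations = 192 / 6 = 32

32


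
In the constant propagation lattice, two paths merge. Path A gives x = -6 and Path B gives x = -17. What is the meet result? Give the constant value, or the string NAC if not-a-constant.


Meet operation: if both paths give the same constant, result is that constant; if they differ, result is NAC (not-a-constant).
Path A: -6, Path B: -17 -> differ
Result: not-a-constant -> NAC

NAC


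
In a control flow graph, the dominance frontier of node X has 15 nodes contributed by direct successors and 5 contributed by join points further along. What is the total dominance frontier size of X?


DF(X) = direct successor contributions + join point contributions
= 15 + 5 = 20

20


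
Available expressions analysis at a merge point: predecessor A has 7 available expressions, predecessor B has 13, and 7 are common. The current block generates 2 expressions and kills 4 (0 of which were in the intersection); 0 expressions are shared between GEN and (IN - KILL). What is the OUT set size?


IN = intersection of predecessors = 7
IN - KILL = 7 - 0 = 7
|OUT| = |GEN| + |IN - KILL| - |GEN ∩ (IN - KILL)| = 2 + 7 - 0 = 9

9


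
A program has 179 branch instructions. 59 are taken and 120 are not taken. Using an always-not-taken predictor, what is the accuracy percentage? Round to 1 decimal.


Predictor: always-not-taken
Correct predictions = 120
Accuracy = 120 / 179 * 100 = 67.0%

67.0


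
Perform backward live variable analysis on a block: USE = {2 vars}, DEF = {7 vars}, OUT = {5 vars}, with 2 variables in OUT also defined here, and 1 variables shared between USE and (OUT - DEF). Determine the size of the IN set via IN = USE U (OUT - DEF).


OUT - DEF: 5 - 2 = 3
|IN| = |USE| + |OUT - DEF| - |USE ∩ (OUT - DEF)| = 2 + 3 - 1 = 4

4


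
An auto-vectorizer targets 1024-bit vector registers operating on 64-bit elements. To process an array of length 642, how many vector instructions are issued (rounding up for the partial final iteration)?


Width = 1024 / 64 = 16 elements per vector op
Iterations = ceil(642 / 16) = 41

41


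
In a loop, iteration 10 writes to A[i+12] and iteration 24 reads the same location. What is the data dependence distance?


Distance = read iteration - write iteration
= 24 - 10 = 14

14


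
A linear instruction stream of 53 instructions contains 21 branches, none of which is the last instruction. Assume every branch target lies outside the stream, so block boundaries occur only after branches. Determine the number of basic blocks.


With no in-sequence branch targets, the leaders are the first instruction plus the instruction after each branch.
Number of basic blocks = branches + 1
= 21 + 1 = 22

22


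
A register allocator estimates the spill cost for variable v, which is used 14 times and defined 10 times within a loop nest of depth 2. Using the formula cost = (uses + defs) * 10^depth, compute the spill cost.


uses + defs = 14 + 10 = 24
10^2 = 100
Spill cost = 24 * 100 = 2400

2400


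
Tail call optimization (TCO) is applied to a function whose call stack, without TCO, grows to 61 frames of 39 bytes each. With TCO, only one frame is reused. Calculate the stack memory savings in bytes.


Without TCO: 61 * 39 = 2379 bytes
With TCO: reuse 1 frame = 39 bytes
Savings = 2379 - 39 = 2340

2340


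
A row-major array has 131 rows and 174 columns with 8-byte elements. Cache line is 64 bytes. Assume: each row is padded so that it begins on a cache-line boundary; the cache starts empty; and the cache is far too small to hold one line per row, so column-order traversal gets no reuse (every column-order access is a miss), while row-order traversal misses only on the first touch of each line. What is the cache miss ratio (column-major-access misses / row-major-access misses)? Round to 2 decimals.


Each row occupies 174 * 8 = 1392 bytes and starts on a line boundary, so it spans ceil(1392 / 64) = 22 cache lines.
Row-major traversal misses (one per line touched): 131 * ceil(174 * 8 / 64) = 2882
Column-major traversal misses (no reuse, every access misses): 131 * 174 = 22794
Ratio = 22794 / 2882 = 7.91

7.91


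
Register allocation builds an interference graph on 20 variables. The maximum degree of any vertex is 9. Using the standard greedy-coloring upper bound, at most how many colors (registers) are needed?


Greedy coloring never needs more than (max_degree + 1) colors: when coloring a vertex, at most max_degree neighbors are already colored.
Upper bound = 9 + 1 = 10

10


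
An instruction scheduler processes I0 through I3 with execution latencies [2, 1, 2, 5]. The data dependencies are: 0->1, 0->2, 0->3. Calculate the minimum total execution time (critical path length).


Compute longest path through dependency graph: dist(Ik) = max over predecessors of dist + latency(Ik).
dist(I0) = latency 2 = 2
dist(I1) = dist(I0) + 1 = 2 + 1 = 3
dist(I2) = dist(I0) + 2 = 2 + 2 = 4
dist(I3) = dist(I0) + 5 = 2 + 5 = 7
Critical path = max dist = 7

7


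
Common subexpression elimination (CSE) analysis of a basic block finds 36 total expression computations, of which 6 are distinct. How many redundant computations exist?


CSE count = total expressions - unique expressions
= 36 - 6 = 30

30


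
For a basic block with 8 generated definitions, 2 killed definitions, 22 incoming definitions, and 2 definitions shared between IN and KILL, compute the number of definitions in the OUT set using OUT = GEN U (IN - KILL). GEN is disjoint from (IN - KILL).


IN - KILL: 22 - 2 = 20 surviving definitions
OUT = GEN + surviving = 8 + 20 = 28

28


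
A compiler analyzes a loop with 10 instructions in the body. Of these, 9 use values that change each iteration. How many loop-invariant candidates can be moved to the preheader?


Invariant candidates = total - loop-dependent
= 10 - 9 = 1

1


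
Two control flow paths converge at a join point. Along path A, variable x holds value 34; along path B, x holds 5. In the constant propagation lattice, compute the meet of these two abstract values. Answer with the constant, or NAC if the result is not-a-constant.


Meet operation: if both paths give the same constant, result is that constant; if they differ, result is NAC (not-a-constant).
Path A: 34, Path B: 5 -> differ
Result: not-a-constant -> NAC

NAC


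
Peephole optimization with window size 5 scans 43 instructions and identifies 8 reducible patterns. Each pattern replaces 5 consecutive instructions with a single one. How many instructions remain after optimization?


Each match removes 4 instructions.
Total removed = 8 * 4 = 32
Remaining = 43 - 32 = 11

11


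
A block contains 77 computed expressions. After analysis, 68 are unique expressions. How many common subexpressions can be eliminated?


CSE count = total expressions - unique expressions
= 77 - 68 = 9

9


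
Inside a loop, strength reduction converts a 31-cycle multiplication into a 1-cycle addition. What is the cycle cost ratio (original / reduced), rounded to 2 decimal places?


Ratio = mult_cost / add_cost = 31 / 1 = 31.0

31.0


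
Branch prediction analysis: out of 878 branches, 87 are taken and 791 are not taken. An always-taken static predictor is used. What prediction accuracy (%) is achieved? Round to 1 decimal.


Predictor: always-taken
Correct predictions = 87
Accuracy = 87 / 878 * 100 = 9.9%

9.9


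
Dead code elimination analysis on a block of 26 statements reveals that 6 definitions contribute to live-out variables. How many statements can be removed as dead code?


Dead code = total statements - live definitions
= 26 - 6 = 20

20


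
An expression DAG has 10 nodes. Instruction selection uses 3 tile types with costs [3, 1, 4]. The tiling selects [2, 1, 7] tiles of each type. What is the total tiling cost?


Total cost = sum(count_i * cost_i)
= 2*3 + 1*1 + 7*4
= 35

35


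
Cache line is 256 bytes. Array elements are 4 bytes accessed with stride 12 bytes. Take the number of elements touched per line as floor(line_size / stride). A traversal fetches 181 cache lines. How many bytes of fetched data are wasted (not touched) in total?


Elements per line = floor(256 / 12) = 21
Bytes used per line = 21 * 4 = 84
Wasted per line = 256 - 84 = 172
Total wasted = 172 * 181 = 31132

31132


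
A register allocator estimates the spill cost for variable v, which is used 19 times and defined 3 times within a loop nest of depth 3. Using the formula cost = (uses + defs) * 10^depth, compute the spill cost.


uses + defs = 19 + 3 = 22
10^3 = 1000
Spill cost = 22 * 1000 = 22000

22000


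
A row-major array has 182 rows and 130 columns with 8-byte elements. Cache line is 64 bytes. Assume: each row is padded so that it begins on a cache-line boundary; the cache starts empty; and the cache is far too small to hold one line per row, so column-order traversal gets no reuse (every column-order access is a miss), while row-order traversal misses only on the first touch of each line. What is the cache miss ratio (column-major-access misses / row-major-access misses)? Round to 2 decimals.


Each row occupies 130 * 8 = 1040 bytes and starts on a line boundary, so it spans ceil(1040 / 64) = 17 cache lines.
Row-major traversal misses (one per line touched): 182 * ceil(130 * 8 / 64) = 3094
Column-major traversal misses (no reuse, every access misses): 182 * 130 = 23660
Ratio = 23660 / 3094 = 7.65

7.65


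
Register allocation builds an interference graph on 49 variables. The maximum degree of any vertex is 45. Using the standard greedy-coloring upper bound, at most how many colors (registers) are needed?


Greedy coloring never needs more than (max_degree + 1) colors: when coloring a vertex, at most max_degree neighbors are already colored.
Upper bound = 45 + 1 = 46

46


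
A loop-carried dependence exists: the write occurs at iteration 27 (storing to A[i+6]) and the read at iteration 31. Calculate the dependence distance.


Distance = read iteration - write iteration
= 31 - 27 = 4

4


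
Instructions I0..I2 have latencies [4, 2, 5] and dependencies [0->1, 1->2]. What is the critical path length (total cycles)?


Compute longest path through dependency graph: dist(Ik) = max over predecessors of dist + latency(Ik).
dist(I0) = latency 4 = 4
dist(I1) = dist(I0) + 2 = 4 + 2 = 6
dist(I2) = dist(I1) + 5 = 6 + 5 = 11
Critical path = max dist = 11

11


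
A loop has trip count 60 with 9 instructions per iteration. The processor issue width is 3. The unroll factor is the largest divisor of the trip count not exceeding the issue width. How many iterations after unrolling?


Largest divisor of 60 <= 3 is 3
New iterations = 60 / 3 = 20

20


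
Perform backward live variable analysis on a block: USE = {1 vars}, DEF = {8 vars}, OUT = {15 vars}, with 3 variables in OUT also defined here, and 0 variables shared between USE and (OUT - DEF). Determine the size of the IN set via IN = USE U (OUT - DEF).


OUT - DEF: 15 - 3 = 12
|IN| = |USE| + |OUT - DEF| - |USE ∩ (OUT - DEF)| = 1 + 12 - 0 = 13

13


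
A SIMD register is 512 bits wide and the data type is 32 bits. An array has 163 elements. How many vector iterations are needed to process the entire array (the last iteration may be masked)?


Width = 512 / 32 = 16 elements per vector op
Iterations = ceil(163 / 16) = 11

11


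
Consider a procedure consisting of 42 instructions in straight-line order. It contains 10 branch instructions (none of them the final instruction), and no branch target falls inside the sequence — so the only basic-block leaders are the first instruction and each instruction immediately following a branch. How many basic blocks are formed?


With no in-sequence branch targets, the leaders are the first instruction plus the instruction after each branch.
Number of basic blocks = branches + 1
= 10 + 1 = 11

11


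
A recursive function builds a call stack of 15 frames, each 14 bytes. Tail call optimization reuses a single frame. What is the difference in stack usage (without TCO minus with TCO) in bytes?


Without TCO: 15 * 14 = 210 bytes
With TCO: reuse 1 frame = 14 bytes
Savings = 210 - 14 = 196

196


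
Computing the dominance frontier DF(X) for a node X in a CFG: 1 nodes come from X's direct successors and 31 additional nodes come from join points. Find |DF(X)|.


DF(X) = direct successor contributions + join point contributions
= 1 + 31 = 32

32


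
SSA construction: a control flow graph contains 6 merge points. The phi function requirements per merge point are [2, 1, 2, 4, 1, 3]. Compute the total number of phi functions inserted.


Total phi functions = sum of phi functions at each join node
= 2 + 1 + 2 + 4 + 1 + 3 = 13

13


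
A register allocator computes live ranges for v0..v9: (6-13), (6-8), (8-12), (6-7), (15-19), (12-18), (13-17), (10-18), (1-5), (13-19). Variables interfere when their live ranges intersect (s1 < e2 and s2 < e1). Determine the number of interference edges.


Check all pairs for overlapping intervals.
Two intervals (s1,e1) and (s2,e2) overlap if s1 < e2 and s2 < e1.
v0 (6-13) vs v1..v9: overlaps v1, v2, v3, v5, v7 -> 5
v1 (6-8) vs v2..v9: overlaps v3 -> 1
v2 (8-12) vs v3..v9: overlaps v7 -> 1
v3 (6-7) vs v4..v9: overlaps none -> 0
v4 (15-19) vs v5..v9: overlaps v5, v6, v7, v9 -> 4
v5 (12-18) vs v6..v9: overlaps v6, v7, v9 -> 3
v6 (13-17) vs v7..v9: overlaps v7, v9 -> 2
v7 (10-18) vs v8..v9: overlaps v9 -> 1
v8 (1-5) vs v9: overlaps none -> 0
Total overlapping pairs = 5 + 1 + 1 + 0 + 4 + 3 + 2 + 1 + 0 = 17

17


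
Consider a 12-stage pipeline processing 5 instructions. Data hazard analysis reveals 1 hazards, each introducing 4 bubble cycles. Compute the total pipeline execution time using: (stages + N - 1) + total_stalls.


Base cycles = 12 + 5 - 1 = 16
Total stalls = 1 * 4 = 4
Total = 16 + 4 = 20

20


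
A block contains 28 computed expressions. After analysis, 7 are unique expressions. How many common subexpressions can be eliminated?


CSE count = total expressions - unique expressions
= 28 - 7 = 21

21


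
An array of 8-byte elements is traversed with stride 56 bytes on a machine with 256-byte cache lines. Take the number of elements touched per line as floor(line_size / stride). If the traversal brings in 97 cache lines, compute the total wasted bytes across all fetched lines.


Elements per line = floor(256 / 56) = 4
Bytes used per line = 4 * 8 = 32
Wasted per line = 256 - 32 = 224
Total wasted = 224 * 97 = 21728

21728


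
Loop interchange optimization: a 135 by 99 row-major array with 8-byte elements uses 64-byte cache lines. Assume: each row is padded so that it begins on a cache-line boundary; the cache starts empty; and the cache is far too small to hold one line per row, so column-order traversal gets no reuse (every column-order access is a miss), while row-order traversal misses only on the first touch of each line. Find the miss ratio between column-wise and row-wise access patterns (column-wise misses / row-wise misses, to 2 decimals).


Each row occupies 99 * 8 = 792 bytes and starts on a line boundary, so it spans ceil(792 / 64) = 13 cache lines.
Row-major traversal misses (one per line touched): 135 * ceil(99 * 8 / 64) = 1755
Column-major traversal misses (no reuse, every access misses): 135 * 99 = 13365
Ratio = 13365 / 1755 = 7.62

7.62


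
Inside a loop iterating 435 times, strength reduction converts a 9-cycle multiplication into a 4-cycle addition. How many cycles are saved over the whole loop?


Per-iteration saving = 9 - 4 = 5
Total saved = 435 * 5 = 2175

2175


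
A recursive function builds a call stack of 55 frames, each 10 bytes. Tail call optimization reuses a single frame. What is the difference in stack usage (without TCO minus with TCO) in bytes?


Without TCO: 55 * 10 = 550 bytes
With TCO: reuse 1 frame = 10 bytes
Savings = 550 - 10 = 540

540


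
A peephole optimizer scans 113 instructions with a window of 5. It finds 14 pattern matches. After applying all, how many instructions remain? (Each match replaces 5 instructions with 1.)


Each match removes 4 instructions.
Total removed = 14 * 4 = 56
Remaining = 113 - 56 = 57

57


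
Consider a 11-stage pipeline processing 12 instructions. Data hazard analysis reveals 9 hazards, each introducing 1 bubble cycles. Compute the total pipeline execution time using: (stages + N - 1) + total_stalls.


Base cycles = 11 + 12 - 1 = 22
Total stalls = 9 * 1 = 9
Total = 22 + 9 = 31

31


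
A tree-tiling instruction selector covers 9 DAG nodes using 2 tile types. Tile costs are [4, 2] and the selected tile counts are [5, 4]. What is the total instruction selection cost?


Total cost = sum(count_i * cost_i)
= 5*4 + 4*2
= 28

28


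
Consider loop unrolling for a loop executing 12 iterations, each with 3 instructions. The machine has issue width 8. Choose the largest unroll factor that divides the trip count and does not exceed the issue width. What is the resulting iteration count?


Largest divisor of 12 <= 8 is 6
New iterations = 12 / 6 = 2

2


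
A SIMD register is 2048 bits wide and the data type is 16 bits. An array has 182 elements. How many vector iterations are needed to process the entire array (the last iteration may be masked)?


Width = 2048 / 16 = 128 elements per vector op
Iterations = ceil(182 / 128) = 2

2


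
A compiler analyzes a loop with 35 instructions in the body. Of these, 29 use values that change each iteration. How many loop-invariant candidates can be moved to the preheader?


Invariant candidates = total - loop-dependent
= 35 - 29 = 6

6


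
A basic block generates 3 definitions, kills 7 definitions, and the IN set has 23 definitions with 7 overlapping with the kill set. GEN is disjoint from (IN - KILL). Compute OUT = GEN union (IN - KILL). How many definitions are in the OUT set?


IN - KILL: 23 - 7 = 16 surviving definitions
OUT = GEN + surviving = 3 + 16 = 19

19


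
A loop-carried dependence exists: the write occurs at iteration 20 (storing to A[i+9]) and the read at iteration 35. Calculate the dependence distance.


Distance = read iteration - write iteration
= 35 - 20 = 15

15


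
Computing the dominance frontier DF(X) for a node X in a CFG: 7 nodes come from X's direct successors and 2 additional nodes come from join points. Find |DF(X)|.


DF(X) = direct successor contributions + join point contributions
= 7 + 2 = 9

9


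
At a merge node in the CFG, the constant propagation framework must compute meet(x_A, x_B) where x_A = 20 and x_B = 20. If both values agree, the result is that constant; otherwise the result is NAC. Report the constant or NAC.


Meet operation: if both paths give the same constant, result is that constant; if they differ, result is NAC (not-a-constant).
Path A: 20, Path B: 20 -> equal
Result: constant -> 20

20


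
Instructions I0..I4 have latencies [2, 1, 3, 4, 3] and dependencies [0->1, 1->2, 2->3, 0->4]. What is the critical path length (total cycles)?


Compute longest path through dependency graph: dist(Ik) = max over predecessors of dist + latency(Ik).
dist(I0) = latency 2 = 2
dist(I1) = dist(I0) + 1 = 2 + 1 = 3
dist(I2) = dist(I1) + 3 = 3 + 3 = 6
dist(I3) = dist(I2) + 4 = 6 + 4 = 10
dist(I4) = dist(I0) + 3 = 2 + 3 = 5
Critical path = max dist = 10

10


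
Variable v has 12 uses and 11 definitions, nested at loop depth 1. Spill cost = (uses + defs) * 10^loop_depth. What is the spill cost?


uses + defs = 12 + 11 = 23
10^1 = 10
Spill cost = 23 * 10 = 230

230


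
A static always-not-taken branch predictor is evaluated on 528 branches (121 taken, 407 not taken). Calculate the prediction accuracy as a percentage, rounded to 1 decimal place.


Predictor: always-not-taken
Correct predictions = 407
Accuracy = 407 / 528 * 100 = 77.1%

77.1


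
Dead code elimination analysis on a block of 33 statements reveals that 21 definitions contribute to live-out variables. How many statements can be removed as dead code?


Dead code = total statements - live definitions
= 33 - 21 = 12

12


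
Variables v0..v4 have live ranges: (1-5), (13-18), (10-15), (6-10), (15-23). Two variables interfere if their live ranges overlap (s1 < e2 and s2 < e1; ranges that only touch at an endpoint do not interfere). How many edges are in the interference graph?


Check all pairs for overlapping intervals.
Two intervals (s1,e1) and (s2,e2) overlap if s1 < e2 and s2 < e1.
v0 (1-5) vs v1..v4: overlaps none -> 0
v1 (13-18) vs v2..v4: overlaps v2, v4 -> 2
v2 (10-15) vs v3..v4: overlaps none -> 0
v3 (6-10) vs v4: overlaps none -> 0
Total overlapping pairs = 0 + 2 + 0 + 0 = 2

2


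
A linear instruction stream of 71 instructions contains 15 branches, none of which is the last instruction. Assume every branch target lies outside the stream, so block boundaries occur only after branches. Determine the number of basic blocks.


With no in-sequence branch targets, the leaders are the first instruction plus the instruction after each branch.
Number of basic blocks = branches + 1
= 15 + 1 = 16

16


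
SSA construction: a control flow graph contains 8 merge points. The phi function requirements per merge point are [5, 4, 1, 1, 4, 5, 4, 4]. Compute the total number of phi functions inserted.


Total phi functions = sum of phi functions at each join node
= 5 + 4 + 1 + 1 + 4 + 5 + 4 + 4 = 28

28


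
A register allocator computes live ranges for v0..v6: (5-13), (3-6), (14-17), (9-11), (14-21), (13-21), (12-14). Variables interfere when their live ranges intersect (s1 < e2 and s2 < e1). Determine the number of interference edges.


Check all pairs for overlapping intervals.
Two intervals (s1,e1) and (s2,e2) overlap if s1 < e2 and s2 < e1.
v0 (5-13) vs v1..v6: overlaps v1, v3, v6 -> 3
v1 (3-6) vs v2..v6: overlaps none -> 0
v2 (14-17) vs v3..v6: overlaps v4, v5 -> 2
v3 (9-11) vs v4..v6: overlaps none -> 0
v4 (14-21) vs v5..v6: overlaps v5 -> 1
v5 (13-21) vs v6: overlaps v6 -> 1
Total overlapping pairs = 3 + 0 + 2 + 0 + 1 + 1 = 7

7


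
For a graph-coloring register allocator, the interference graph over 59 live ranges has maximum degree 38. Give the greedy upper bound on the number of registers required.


Greedy coloring never needs more than (max_degree + 1) colors: when coloring a vertex, at most max_degree neighbors are already colored.
Upper bound = 38 + 1 = 39

39


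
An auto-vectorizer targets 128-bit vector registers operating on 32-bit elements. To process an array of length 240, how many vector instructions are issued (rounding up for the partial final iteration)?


Width = 128 / 32 = 4 elements per vector op
Iterations = ceil(240 / 4) = 60

60


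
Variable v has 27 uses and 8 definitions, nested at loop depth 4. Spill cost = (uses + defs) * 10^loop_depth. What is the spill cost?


uses + defs = 27 + 8 = 35
10^4 = 10000
Spill cost = 35 * 10000 = 350000

350000


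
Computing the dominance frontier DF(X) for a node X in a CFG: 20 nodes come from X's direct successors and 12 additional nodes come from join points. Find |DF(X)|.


DF(X) = direct successor contributions + join point contributions
= 20 + 12 = 32

32


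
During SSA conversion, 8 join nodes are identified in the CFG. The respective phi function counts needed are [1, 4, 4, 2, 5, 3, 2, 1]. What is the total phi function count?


Total phi functions = sum of phi functions at each join node
= 1 + 4 + 4 + 2 + 5 + 3 + 2 + 1 = 22

22


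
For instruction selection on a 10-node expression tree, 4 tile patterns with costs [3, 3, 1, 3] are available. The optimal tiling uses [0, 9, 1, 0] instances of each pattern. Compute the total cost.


Total cost = sum(count_i * cost_i)
= 0*3 + 9*3 + 1*1 + 0*3
= 28

28


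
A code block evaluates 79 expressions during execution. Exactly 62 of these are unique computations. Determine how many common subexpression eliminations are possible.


CSE count = total expressions - unique expressions
= 79 - 62 = 17

17


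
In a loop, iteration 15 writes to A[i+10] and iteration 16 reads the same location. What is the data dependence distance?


Distance = read iteration - write iteration
= 16 - 15 = 1

1


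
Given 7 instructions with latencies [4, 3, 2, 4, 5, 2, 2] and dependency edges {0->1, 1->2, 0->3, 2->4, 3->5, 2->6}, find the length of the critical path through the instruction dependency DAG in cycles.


Compute longest path through dependency graph: dist(Ik) = max over predecessors of dist + latency(Ik).
dist(I0) = latency 4 = 4
dist(I1) = dist(I0) + 3 = 4 + 3 = 7
dist(I2) = dist(I1) + 2 = 7 + 2 = 9
dist(I3) = dist(I0) + 4 = 4 + 4 = 8
dist(I4) = dist(I2) + 5 = 9 + 5 = 14
dist(I5) = dist(I3) + 2 = 8 + 2 = 10
dist(I6) = dist(I2) + 2 = 9 + 2 = 11
Critical path = max dist = 14

14


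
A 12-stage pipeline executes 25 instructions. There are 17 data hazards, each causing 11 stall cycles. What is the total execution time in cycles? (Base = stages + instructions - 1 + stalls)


Base cycles = 12 + 25 - 1 = 36
Total stalls = 17 * 11 = 187
Total = 36 + 187 = 223

223


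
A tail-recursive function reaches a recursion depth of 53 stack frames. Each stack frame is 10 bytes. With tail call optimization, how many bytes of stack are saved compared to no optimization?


Without TCO: 53 * 10 = 530 bytes
With TCO: reuse 1 frame = 10 bytes
Savings = 530 - 10 = 520

520


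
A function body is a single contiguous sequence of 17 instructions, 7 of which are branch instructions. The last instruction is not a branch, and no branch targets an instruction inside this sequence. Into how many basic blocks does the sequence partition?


With no in-sequence branch targets, the leaders are the first instruction plus the instruction after each branch.
Number of basic blocks = branches + 1
= 7 + 1 = 8

8


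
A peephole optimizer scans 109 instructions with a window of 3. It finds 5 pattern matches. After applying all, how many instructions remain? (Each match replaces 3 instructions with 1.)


Each match removes 2 instructions.
Total removed = 5 * 2 = 10
Remaining = 109 - 10 = 99

99


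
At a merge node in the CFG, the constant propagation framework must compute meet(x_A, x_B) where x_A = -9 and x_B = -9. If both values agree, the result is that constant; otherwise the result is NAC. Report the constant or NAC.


Meet operation: if both paths give the same constant, result is that constant; if they differ, result is NAC (not-a-constant).
Path A: -9, Path B: -9 -> equal
Result: constant -> -9

-9


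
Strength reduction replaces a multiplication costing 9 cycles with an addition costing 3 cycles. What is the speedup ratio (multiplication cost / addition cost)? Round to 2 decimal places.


Ratio = mult_cost / add_cost = 9 / 3 = 3.0

3.0


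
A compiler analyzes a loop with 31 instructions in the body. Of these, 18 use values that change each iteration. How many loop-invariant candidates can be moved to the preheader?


Invariant candidates = total - loop-dependent
= 31 - 18 = 13

13


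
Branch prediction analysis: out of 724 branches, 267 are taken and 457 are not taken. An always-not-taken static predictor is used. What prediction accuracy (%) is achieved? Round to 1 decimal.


Predictor: always-not-taken
Correct predictions = 457
Accuracy = 457 / 724 * 100 = 63.1%

63.1


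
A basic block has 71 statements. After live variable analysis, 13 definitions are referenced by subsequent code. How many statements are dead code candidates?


Dead code = total statements - live definitions
= 71 - 13 = 58

58


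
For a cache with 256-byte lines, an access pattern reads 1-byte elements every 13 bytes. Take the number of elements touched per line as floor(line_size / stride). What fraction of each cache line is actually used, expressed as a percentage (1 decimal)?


Elements per cache line = floor(256 / 13) = 19
Bytes used = 19 * 1 = 19
Utilization = 19 / 256 * 100 = 7.4%

7.4


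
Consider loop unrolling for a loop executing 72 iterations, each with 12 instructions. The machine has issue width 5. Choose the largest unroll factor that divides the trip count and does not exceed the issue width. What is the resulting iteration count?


Largest divisor of 72 <= 5 is 4
New iterations = 72 / 4 = 18

18


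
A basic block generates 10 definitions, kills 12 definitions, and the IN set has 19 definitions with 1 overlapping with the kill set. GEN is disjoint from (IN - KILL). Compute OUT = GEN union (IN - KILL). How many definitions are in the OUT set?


IN - KILL: 19 - 1 = 18 surviving definitions
OUT = GEN + surviving = 10 + 18 = 28

28


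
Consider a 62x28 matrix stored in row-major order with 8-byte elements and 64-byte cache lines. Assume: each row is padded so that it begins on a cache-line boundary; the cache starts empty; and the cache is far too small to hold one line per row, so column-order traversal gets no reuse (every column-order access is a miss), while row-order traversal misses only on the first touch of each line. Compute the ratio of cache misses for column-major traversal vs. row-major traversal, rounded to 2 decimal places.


Each row occupies 28 * 8 = 224 bytes and starts on a line boundary, so it spans ceil(224 / 64) = 4 cache lines.
Row-major traversal misses (one per line touched): 62 * ceil(28 * 8 / 64) = 248
Column-major traversal misses (no reuse, every access misses): 62 * 28 = 1736
Ratio = 1736 / 248 = 7.0

7.0


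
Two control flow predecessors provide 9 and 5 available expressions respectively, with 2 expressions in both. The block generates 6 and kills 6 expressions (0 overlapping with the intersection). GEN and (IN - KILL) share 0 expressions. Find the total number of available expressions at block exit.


IN = intersection of predecessors = 2
IN - KILL = 2 - 0 = 2
|OUT| = |GEN| + |IN - KILL| - |GEN ∩ (IN - KILL)| = 6 + 2 - 0 = 8

8


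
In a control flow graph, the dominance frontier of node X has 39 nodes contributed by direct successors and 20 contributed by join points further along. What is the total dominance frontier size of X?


DF(X) = direct successor contributions + join point contributions
= 39 + 20 = 59

59


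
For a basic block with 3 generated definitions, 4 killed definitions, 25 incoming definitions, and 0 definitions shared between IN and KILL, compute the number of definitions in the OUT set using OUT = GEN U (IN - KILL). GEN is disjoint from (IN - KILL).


IN - KILL: 25 - 0 = 25 surviving definitions
OUT = GEN + surviving = 3 + 25 = 28

28


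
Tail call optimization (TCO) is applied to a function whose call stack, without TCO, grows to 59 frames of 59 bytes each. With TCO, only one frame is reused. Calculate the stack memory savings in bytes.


Without TCO: 59 * 59 = 3481 bytes
With TCO: reuse 1 frame = 59 bytes
Savings = 3481 - 59 = 3422

3422


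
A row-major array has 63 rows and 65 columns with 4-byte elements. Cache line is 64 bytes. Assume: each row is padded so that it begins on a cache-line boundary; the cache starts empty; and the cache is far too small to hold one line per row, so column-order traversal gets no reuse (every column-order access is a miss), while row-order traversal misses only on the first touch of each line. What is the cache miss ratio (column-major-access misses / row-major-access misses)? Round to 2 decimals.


Each row occupies 65 * 4 = 260 bytes and starts on a line boundary, so it spans ceil(260 / 64) = 5 cache lines.
Row-major traversal misses (one per line touched): 63 * ceil(65 * 4 / 64) = 315
Column-major traversal misses (no reuse, every access misses): 63 * 65 = 4095
Ratio = 4095 / 315 = 13.0

13.0


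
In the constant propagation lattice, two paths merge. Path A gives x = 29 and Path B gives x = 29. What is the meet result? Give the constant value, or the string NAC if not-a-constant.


Meet operation: if both paths give the same constant, result is that constant; if they differ, result is NAC (not-a-constant).
Path A: 29, Path B: 29 -> equal
Result: constant -> 29

29


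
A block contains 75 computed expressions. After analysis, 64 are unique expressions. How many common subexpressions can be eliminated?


CSE count = total expressions - unique expressions
= 75 - 64 = 11

11


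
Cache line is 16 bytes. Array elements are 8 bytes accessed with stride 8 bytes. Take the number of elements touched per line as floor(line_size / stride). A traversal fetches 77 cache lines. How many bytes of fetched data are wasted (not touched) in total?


Elements per line = floor(16 / 8) = 2
Bytes used per line = 2 * 8 = 16
Wasted per line = 16 - 16 = 0
Total wasted = 0 * 77 = 0

0


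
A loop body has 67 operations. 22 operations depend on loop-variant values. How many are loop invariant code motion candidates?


Invariant candidates = total - loop-dependent
= 67 - 22 = 45

45


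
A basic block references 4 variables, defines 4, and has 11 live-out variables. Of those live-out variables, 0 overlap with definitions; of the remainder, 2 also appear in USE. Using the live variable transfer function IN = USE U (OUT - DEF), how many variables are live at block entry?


OUT - DEF: 11 - 0 = 11
|IN| = |USE| + |OUT - DEF| - |USE ∩ (OUT - DEF)| = 4 + 11 - 2 = 13

13


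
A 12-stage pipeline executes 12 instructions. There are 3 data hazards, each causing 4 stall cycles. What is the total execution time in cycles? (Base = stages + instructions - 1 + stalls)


Base cycles = 12 + 12 - 1 = 23
Total stalls = 3 * 4 = 12
Total = 23 + 12 = 35

35


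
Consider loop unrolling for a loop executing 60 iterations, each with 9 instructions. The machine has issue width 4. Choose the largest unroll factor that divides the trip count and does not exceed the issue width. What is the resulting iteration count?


Largest divisor of 60 <= 4 is 4
New iterations = 60 / 4 = 15

15


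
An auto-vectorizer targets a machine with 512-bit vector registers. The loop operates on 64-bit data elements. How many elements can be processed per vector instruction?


Width = SIMD bits / data type bits
= 512 / 64 = 8

8


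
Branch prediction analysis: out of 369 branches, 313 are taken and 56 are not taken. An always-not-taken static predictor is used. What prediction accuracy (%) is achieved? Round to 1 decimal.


Predictor: always-not-taken
Correct predictions = 56
Accuracy = 56 / 369 * 100 = 15.2%

15.2


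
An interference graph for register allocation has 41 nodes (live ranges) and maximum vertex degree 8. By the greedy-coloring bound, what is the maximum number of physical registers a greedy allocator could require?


Greedy coloring never needs more than (max_degree + 1) colors: when coloring a vertex, at most max_degree neighbors are already colored.
Upper bound = 8 + 1 = 9

9


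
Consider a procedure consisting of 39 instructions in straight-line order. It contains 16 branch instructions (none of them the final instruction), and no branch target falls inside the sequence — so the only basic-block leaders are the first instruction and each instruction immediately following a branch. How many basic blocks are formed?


With no in-sequence branch targets, the leaders are the first instruction plus the instruction after each branch.
Number of basic blocks = branches + 1
= 16 + 1 = 17

17


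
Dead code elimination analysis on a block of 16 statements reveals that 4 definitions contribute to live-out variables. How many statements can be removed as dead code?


Dead code = total statements - live definitions
= 16 - 4 = 12

12


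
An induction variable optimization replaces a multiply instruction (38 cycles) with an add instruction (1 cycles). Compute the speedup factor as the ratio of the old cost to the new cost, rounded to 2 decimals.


Ratio = mult_cost / add_cost = 38 / 1 = 38.0

38.0


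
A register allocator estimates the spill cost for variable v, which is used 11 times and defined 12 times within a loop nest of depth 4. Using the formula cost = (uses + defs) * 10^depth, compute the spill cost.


uses + defs = 11 + 12 = 23
10^4 = 10000
Spill cost = 23 * 10000 = 230000

230000


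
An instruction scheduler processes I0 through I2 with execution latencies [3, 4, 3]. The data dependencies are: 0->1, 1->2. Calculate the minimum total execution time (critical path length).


Compute longest path through dependency graph: dist(Ik) = max over predecessors of dist + latency(Ik).
dist(I0) = latency 3 = 3
dist(I1) = dist(I0) + 4 = 3 + 4 = 7
dist(I2) = dist(I1) + 3 = 7 + 3 = 10
Critical path = max dist = 10

10


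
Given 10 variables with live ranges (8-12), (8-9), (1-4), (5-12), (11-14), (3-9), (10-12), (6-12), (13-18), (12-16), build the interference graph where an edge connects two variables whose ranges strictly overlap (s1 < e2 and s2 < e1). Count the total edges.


Check all pairs for overlapping intervals.
Two intervals (s1,e1) and (s2,e2) overlap if s1 < e2 and s2 < e1.
v0 (8-12) vs v1..v9: overlaps v1, v3, v4, v5, v6, v7 -> 6
v1 (8-9) vs v2..v9: overlaps v3, v5, v7 -> 3
v2 (1-4) vs v3..v9: overlaps v5 -> 1
v3 (5-12) vs v4..v9: overlaps v4, v5, v6, v7 -> 4
v4 (11-14) vs v5..v9: overlaps v6, v7, v8, v9 -> 4
v5 (3-9) vs v6..v9: overlaps v7 -> 1
v6 (10-12) vs v7..v9: overlaps v7 -> 1
v7 (6-12) vs v8..v9: overlaps none -> 0
v8 (13-18) vs v9: overlaps v9 -> 1
Total overlapping pairs = 6 + 3 + 1 + 4 + 4 + 1 + 1 + 0 + 1 = 21

21


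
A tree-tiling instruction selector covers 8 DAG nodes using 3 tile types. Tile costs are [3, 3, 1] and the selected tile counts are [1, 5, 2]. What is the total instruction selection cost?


Total cost = sum(count_i * cost_i)
= 1*3 + 5*3 + 2*1
= 20

20


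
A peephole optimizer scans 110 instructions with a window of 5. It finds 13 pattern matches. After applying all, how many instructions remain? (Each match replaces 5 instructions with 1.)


Each match removes 4 instructions.
Total removed = 13 * 4 = 52
Remaining = 110 - 52 = 58

58


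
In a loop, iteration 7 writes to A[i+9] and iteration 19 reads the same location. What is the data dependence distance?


Distance = read iteration - write iteration
= 19 - 7 = 12

12


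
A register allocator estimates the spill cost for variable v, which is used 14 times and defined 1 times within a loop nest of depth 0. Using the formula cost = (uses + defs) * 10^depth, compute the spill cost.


uses + defs = 14 + 1 = 15
10^0 = 1
Spill cost = 15 * 1 = 15

15
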